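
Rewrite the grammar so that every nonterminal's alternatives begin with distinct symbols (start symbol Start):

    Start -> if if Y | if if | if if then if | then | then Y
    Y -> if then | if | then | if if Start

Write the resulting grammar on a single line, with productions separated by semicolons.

Start has alternatives sharing prefix 'if if': factor to Start → if if Start1 with Start1 → Y | ε | then if.
Start has alternatives sharing prefix 'then': factor to Start → then Start2 with Start2 → ε | Y.
Y has alternatives sharing prefix 'if': factor to Y → if Y1 with Y1 → then | ε | if Start.

Start -> if if Start1 | then Start2; Y -> then | if Y1; Start1 -> Y | ε | then if; Start2 -> ε | Y; Y1 -> then | ε | if Start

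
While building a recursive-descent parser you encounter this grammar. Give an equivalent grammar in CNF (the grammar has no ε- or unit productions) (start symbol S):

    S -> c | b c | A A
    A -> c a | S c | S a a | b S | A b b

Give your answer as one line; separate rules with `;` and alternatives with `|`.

S -> c | X1 X2 | A A; A -> X2 X3 | S X2 | S Y1 | X1 S | A Y2; X1 -> b; X2 -> c; X3 -> a; Y1 -> X3 X3; Y2 -> X1 X1

Introduce a nonterminal for each terminal appearing in a rule of length ≥ 2: X1 → b, X2 → c, X3 → a.
Binarize each right-hand side of length ≥ 3 by chaining fresh nonterminals (Y1, Y2, …): affected rules were A → S X3 X3; A → A X1 X1.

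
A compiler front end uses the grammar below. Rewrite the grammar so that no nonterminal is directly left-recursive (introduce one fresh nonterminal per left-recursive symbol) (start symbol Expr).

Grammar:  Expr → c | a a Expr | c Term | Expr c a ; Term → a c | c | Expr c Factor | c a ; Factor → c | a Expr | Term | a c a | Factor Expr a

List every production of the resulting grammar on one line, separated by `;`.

Expr → c Expr1 | a a Expr Expr1 | c Term Expr1; Term → a c | c | Expr c Factor | c a; Factor → c Factor1 | a Expr Factor1 | Term Factor1 | a c a Factor1; Expr1 → c a Expr1 | ε; Factor1 → Expr a Factor1 | ε

Directly left-recursive nonterminals: Expr, Factor.
For Expr: α = {c a}, β = {c, a a Expr, c Term}. Rewrite as Expr → β Expr1 and Expr1 → α Expr1 | ε.
For Factor: α = {Expr a}, β = {c, a Expr, Term, a c a}. Rewrite as Factor → β Factor1 and Factor1 → α Factor1 | ε.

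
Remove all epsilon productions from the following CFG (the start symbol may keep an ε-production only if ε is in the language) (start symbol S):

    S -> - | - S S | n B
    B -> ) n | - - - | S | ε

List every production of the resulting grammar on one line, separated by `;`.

S -> - | - S S | n B | n; B -> ) n | - - - | S

Nullable set = {B}.
ε ∉ L(G), so no ε-production is kept.
Expand every rule over subsets of its nullable positions: S → n B gives n B | n.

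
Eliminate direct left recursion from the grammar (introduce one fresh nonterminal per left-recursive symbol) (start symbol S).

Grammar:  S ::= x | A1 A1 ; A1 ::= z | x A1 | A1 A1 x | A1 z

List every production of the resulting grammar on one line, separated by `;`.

S ::= x | A1 A1; A1 ::= z A1' | x A1 A1'; A1' ::= A1 x A1' | z A1' | epsilon

A1 is directly left-recursive.
For A1: α = {A1 x, z}, β = {z, x A1}. Rewrite as A1 → β A1' and A1' → α A1' | ε.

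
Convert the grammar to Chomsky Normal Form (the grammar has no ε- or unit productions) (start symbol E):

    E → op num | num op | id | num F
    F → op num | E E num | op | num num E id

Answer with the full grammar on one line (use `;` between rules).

Introduce a nonterminal for each terminal appearing in a rule of length ≥ 2: X1 → op, X2 → num, X3 → id.
Binarize each right-hand side of length ≥ 3 by chaining fresh nonterminals (Y1, Y2, …): affected rules were F → E E X2; F → X2 X2 E X3.

E → X1 X2 | X2 X1 | id | X2 F; F → X1 X2 | E Y1 | op | X2 Y2; X1 → op; X2 → num; X3 → id; Y1 → E X2; Y2 → X2 Y3; Y3 → E X3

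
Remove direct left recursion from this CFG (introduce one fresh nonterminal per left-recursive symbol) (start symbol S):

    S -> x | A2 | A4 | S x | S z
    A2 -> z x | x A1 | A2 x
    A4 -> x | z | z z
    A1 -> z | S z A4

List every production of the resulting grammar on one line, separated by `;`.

Directly left-recursive nonterminals: S, A2.
For S: α = {x, z}, β = {x, A2, A4}. Rewrite as S → β S' and S' → α S' | ε.
For A2: α = {x}, β = {z x, x A1}. Rewrite as A2 → β A2' and A2' → α A2' | ε.

S -> x S' | A2 S' | A4 S'; A2 -> z x A2' | x A1 A2'; A4 -> x | z | z z; A1 -> z | S z A4; S' -> x S' | z S' | ε; A2' -> x A2' | ε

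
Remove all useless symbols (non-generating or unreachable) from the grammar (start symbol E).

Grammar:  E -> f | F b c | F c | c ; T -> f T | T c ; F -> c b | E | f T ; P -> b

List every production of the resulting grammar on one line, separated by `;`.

E -> f | F b c | F c | c; F -> c b | E

Generating nonterminals: {E, F, P}.
Reachable from E after that: {E, F}.
Removed useless symbols: {P, T} and every production mentioning them.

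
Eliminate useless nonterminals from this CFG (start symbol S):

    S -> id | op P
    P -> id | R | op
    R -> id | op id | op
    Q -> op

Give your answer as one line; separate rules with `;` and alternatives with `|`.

Generating nonterminals: {P, Q, R, S}.
Reachable from S after that: {P, R, S}.
Removed useless symbols: {Q} and every production mentioning them.

S -> id | op P; P -> id | R | op; R -> id | op id | op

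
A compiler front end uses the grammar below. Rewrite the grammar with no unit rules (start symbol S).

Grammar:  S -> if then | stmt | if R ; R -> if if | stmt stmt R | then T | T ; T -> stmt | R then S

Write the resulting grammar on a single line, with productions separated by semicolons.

S -> if then | stmt | if R; R -> if if | stmt stmt R | then T | stmt | R then S; T -> stmt | R then S

Unit pairs: R ⇒* {T}.
Replace each nonterminal's rules with the union of the non-unit rules of every nonterminal it unit-derives.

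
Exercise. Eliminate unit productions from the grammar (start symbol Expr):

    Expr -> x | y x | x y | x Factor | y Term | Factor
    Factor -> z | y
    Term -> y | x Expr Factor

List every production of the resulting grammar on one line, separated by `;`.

Expr -> z | y | x | y x | x y | x Factor | y Term; Factor -> z | y; Term -> y | x Expr Factor

Unit pairs: Expr ⇒* {Factor}.
For each unit pair (A, B), copy every non-unit production of B to A, then drop all unit productions.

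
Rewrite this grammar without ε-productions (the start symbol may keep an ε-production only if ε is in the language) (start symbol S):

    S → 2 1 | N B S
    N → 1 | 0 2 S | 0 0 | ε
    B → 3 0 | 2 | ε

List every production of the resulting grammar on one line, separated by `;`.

Nullable set = {B, N}.
ε ∉ L(G), so no ε-production is kept.
Add the nullable-subset variants: S → N B S gives N B S | N S | B S.

S → 2 1 | N B S | N S | B S; N → 1 | 0 2 S | 0 0; B → 3 0 | 2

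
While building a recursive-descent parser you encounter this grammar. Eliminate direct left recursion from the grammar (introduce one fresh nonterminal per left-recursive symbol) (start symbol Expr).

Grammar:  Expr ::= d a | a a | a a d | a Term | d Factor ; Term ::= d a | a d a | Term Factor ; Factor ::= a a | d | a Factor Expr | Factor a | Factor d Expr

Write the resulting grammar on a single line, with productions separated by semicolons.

Directly left-recursive nonterminals: Term, Factor.
For Term: α = {Factor}, β = {d a, a d a}. Rewrite as Term → β Term1 and Term1 → α Term1 | ε.
For Factor: α = {a, d Expr}, β = {a a, d, a Factor Expr}. Rewrite as Factor → β Factor1 and Factor1 → α Factor1 | ε.

Expr ::= d a | a a | a a d | a Term | d Factor; Term ::= d a Term1 | a d a Term1; Factor ::= a a Factor1 | d Factor1 | a Factor Expr Factor1; Term1 ::= Factor Term1 | epsilon; Factor1 ::= a Factor1 | d Expr Factor1 | epsilon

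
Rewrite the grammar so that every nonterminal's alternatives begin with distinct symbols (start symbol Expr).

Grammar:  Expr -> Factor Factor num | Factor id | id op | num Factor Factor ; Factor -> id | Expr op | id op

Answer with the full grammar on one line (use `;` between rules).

Expr -> id op | num Factor Factor | Factor Expr1; Factor -> Expr op | id Factor1; Expr1 -> Factor num | id; Factor1 -> ε | op

Expr has alternatives sharing prefix 'Factor': factor to Expr → Factor Expr1 with Expr1 → Factor num | id.
Factor has alternatives sharing prefix 'id': factor to Factor → id Factor1 with Factor1 → ε | op.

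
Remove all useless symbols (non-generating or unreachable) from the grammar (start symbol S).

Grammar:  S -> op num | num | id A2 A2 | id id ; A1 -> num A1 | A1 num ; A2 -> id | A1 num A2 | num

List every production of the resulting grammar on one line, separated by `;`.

Generating nonterminals: {A2, S}.
Reachable from S after that: {A2, S}.
Removed useless symbols: {A1} and every production mentioning them.

S -> op num | num | id A2 A2 | id id; A2 -> id | num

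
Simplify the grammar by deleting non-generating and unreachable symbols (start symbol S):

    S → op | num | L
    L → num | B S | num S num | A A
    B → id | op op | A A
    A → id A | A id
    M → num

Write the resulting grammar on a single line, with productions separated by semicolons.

S → op | num | L; L → num | B S | num S num; B → id | op op

Generating nonterminals: {B, L, M, S}.
Reachable from S after that: {B, L, S}.
Removed useless symbols: {A, M} and every production mentioning them.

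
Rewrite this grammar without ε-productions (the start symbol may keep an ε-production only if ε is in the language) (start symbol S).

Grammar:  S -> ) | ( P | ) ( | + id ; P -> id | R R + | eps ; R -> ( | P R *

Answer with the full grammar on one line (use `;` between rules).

Nullable nonterminals: {P}.
ε ∉ L(G), so no ε-production is kept.
Expand every rule over subsets of its nullable positions: S → ( P gives ( P | (. R → P R * gives P R * | R *.

S -> ) | ( P | ( | ) ( | + id; P -> id | R R +; R -> ( | P R * | R *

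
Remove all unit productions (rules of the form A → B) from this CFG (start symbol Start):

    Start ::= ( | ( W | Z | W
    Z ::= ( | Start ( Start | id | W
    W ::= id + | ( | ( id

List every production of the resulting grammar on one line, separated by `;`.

Unit pairs: Start ⇒* {W, Z}; Z ⇒* {W}.
For every A with A ⇒* B via unit rules, add B's non-unit alternatives to A; then delete every rule of the form X → Y.

Start ::= ( | Start ( Start | id | ( W | id + | ( id; Z ::= ( | Start ( Start | id | id + | ( id; W ::= id + | ( | ( id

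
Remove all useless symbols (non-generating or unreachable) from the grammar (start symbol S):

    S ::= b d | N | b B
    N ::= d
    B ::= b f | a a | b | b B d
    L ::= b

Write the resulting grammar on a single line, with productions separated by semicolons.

S ::= b d | N | b B; N ::= d; B ::= b f | a a | b | b B d

Generating nonterminals: {B, L, N, S}.
Reachable from S after that: {B, N, S}.
Removed useless symbols: {L} and every production mentioning them.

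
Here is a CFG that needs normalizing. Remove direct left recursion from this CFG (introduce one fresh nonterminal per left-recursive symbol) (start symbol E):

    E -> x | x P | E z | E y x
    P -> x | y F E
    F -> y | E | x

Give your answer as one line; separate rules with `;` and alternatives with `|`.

Left recursion appears on E.
For E: α = {z, y x}, β = {x, x P}. Rewrite as E → β E' and E' → α E' | ε.

E -> x E' | x P E'; P -> x | y F E; F -> y | E | x; E' -> z E' | y x E' | ε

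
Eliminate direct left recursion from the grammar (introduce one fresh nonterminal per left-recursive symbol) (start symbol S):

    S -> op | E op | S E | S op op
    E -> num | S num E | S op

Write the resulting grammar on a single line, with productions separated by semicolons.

S is directly left-recursive.
For S: α = {E, op op}, β = {op, E op}. Rewrite as S → β S' and S' → α S' | ε.

S -> op S' | E op S'; E -> num | S num E | S op; S' -> E S' | op op S' | ε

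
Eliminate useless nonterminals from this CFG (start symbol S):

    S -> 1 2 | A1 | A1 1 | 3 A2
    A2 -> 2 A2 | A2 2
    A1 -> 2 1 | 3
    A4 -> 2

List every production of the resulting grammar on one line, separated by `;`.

Generating nonterminals: {A1, A4, S}.
Reachable from S after that: {A1, S}.
Removed useless symbols: {A2, A4} and every production mentioning them.

S -> 1 2 | A1 | A1 1; A1 -> 2 1 | 3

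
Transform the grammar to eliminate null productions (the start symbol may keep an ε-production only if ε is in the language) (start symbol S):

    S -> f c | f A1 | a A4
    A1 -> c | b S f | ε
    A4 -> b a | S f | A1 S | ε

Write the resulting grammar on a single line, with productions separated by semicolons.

Nullable nonterminals: {A1, A4}.
ε ∉ L(G), so no ε-production is kept.
Expand every rule over subsets of its nullable positions: S → f A1 gives f A1 | f. S → a A4 gives a A4 | a. A4 → A1 S gives A1 S | S.

S -> f c | f A1 | f | a A4 | a; A1 -> c | b S f; A4 -> b a | S f | A1 S | S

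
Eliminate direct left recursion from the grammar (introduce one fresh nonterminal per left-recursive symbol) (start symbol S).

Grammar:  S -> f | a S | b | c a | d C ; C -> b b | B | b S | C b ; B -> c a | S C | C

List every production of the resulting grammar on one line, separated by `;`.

Left recursion appears on C.
For C: α = {b}, β = {b b, B, b S}. Rewrite as C → β C' and C' → α C' | ε.

S -> f | a S | b | c a | d C; C -> b b C' | B C' | b S C'; B -> c a | S C | C; C' -> b C' | ε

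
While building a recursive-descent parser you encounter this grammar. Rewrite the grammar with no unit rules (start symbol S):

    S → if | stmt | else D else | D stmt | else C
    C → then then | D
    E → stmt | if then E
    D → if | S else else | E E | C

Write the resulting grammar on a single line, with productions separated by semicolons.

Unit pairs: C ⇒* {D}; D ⇒* {C}.
Replace each nonterminal's rules with the union of the non-unit rules of every nonterminal it unit-derives.

S → if | stmt | else D else | D stmt | else C; C → then then | if | S else else | E E; E → stmt | if then E; D → then then | if | S else else | E E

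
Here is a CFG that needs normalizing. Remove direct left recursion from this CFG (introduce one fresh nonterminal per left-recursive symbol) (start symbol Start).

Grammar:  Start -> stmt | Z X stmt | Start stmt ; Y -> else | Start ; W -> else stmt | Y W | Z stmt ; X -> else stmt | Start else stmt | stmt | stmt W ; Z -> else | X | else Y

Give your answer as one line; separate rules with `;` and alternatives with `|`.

Start -> stmt Start1 | Z X stmt Start1; Y -> else | Start; W -> else stmt | Y W | Z stmt; X -> else stmt | Start else stmt | stmt | stmt W; Z -> else | X | else Y; Start1 -> stmt Start1 | ε

Left recursion appears on Start.
For Start: α = {stmt}, β = {stmt, Z X stmt}. Rewrite as Start → β Start1 and Start1 → α Start1 | ε.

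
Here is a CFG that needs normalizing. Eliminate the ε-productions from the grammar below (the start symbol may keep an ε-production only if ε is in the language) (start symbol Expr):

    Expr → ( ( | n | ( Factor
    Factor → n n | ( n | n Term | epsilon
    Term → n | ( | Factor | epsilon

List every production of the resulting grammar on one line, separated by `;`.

The nullable symbols are {Factor, Term}.
ε ∉ L(G), so no ε-production is kept.
For each production, add variants omitting each subset of nullable occurrences: Expr → ( Factor gives ( Factor | (. Factor → n Term gives n Term | n.

Expr → ( ( | n | ( Factor | (; Factor → n n | ( n | n Term | n; Term → n | ( | Factor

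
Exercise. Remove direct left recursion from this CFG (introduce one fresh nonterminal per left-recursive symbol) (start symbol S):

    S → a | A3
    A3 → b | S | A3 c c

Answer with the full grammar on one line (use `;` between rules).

Directly left-recursive nonterminal: A3.
For A3: α = {c c}, β = {b, S}. Rewrite as A3 → β A3' and A3' → α A3' | ε.

S → a | A3; A3 → b A3' | S A3'; A3' → c c A3' | ε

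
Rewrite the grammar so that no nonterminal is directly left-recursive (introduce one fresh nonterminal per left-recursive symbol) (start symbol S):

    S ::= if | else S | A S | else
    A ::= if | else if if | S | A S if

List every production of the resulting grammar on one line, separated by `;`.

A is directly left-recursive.
For A: α = {S if}, β = {if, else if if, S}. Rewrite as A → β A' and A' → α A' | ε.

S ::= if | else S | A S | else; A ::= if A' | else if if A' | S A'; A' ::= S if A' | ε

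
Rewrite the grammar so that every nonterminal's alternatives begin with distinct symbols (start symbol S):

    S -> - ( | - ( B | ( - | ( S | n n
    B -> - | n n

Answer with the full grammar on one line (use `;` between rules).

S -> n n | - ( S' | ( S''; B -> - | n n; S' -> ε | B; S'' -> - | S

S has alternatives sharing prefix '- (': factor to S → - ( S' with S' → ε | B.
S has alternatives sharing prefix '(': factor to S → ( S'' with S'' → - | S.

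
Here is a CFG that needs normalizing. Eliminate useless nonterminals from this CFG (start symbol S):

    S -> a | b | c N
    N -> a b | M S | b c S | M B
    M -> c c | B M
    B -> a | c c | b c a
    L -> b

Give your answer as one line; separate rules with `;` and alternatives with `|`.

S -> a | b | c N; N -> a b | M S | b c S | M B; M -> c c | B M; B -> a | c c | b c a

Generating nonterminals: {B, L, M, N, S}.
Reachable from S after that: {B, M, N, S}.
Removed useless symbols: {L} and every production mentioning them.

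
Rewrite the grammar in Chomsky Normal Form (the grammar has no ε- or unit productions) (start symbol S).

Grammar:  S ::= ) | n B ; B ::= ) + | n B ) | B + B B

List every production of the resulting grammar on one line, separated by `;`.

S ::= ) | X1 B; B ::= X2 X3 | X1 Y1 | B Y2; X1 ::= n; X2 ::= ); X3 ::= +; Y1 ::= B X2; Y2 ::= X3 Y3; Y3 ::= B B

Introduce a nonterminal for each terminal appearing in a rule of length ≥ 2: X1 → n, X2 → ), X3 → +.
Binarize each right-hand side of length ≥ 3 by chaining fresh nonterminals (Y1, Y2, …): affected rules were B → X1 B X2; B → B X3 B B.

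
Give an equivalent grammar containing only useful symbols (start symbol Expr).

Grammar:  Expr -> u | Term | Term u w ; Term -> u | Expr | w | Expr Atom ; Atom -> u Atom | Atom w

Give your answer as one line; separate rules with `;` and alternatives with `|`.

Generating nonterminals: {Expr, Term}.
Reachable from Expr after that: {Expr, Term}.
Removed useless symbols: {Atom} and every production mentioning them.

Expr -> u | Term | Term u w; Term -> u | Expr | w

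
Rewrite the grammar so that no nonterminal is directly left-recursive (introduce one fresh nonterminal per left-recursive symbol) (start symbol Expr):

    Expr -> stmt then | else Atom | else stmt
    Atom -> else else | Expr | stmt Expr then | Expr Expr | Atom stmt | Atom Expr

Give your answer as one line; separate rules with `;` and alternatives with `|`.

Directly left-recursive nonterminal: Atom.
For Atom: α = {stmt, Expr}, β = {else else, Expr, stmt Expr then, Expr Expr}. Rewrite as Atom → β Atom1 and Atom1 → α Atom1 | ε.

Expr -> stmt then | else Atom | else stmt; Atom -> else else Atom1 | Expr Atom1 | stmt Expr then Atom1 | Expr Expr Atom1; Atom1 -> stmt Atom1 | Expr Atom1 | ε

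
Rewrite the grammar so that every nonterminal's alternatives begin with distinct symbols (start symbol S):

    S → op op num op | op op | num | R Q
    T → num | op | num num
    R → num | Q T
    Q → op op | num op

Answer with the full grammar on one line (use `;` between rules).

S has alternatives sharing prefix 'op op': factor to S → op op S' with S' → num op | ε.
T has alternatives sharing prefix 'num': factor to T → num T' with T' → ε | num.

S → num | R Q | op op S'; T → op | num T'; R → num | Q T; Q → op op | num op; S' → num op | ε; T' → ε | num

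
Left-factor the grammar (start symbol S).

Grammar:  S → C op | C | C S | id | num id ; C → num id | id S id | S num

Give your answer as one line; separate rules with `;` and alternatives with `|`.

S has alternatives sharing prefix 'C': factor to S → C S' with S' → op | ε | S.

S → id | num id | C S'; C → num id | id S id | S num; S' → op | ε | S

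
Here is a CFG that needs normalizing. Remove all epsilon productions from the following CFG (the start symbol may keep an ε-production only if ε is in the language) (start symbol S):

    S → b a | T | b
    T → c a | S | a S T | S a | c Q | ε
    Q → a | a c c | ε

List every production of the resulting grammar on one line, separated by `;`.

S → b a | T | b | ε; T → c a | S | a S T | a S | a T | a | S a | c Q | c; Q → a | a c c

The nullable symbols are {Q, S, T}.
ε ∈ L(G) since S is nullable, so keep S → ε.
Add the nullable-subset variants: T → a S T gives a S T | a S | a T | a. T → c Q gives c Q | c.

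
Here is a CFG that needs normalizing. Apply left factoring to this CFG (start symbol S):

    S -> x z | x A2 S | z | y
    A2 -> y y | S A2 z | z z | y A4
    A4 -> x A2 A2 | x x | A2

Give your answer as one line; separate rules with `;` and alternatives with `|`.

S has alternatives sharing prefix 'x': factor to S → x S' with S' → z | A2 S.
A2 has alternatives sharing prefix 'y': factor to A2 → y A2' with A2' → y | A4.
A4 has alternatives sharing prefix 'x': factor to A4 → x A4' with A4' → A2 A2 | x.

S -> z | y | x S'; A2 -> S A2 z | z z | y A2'; A4 -> A2 | x A4'; S' -> z | A2 S; A2' -> y | A4; A4' -> A2 A2 | x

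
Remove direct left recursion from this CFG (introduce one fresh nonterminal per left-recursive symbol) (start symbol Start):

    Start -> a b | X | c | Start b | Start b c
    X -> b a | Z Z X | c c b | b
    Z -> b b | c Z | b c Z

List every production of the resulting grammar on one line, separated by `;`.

Start -> a b Start1 | X Start1 | c Start1; X -> b a | Z Z X | c c b | b; Z -> b b | c Z | b c Z; Start1 -> b Start1 | b c Start1 | epsilon

Left recursion appears on Start.
For Start: α = {b, b c}, β = {a b, X, c}. Rewrite as Start → β Start1 and Start1 → α Start1 | ε.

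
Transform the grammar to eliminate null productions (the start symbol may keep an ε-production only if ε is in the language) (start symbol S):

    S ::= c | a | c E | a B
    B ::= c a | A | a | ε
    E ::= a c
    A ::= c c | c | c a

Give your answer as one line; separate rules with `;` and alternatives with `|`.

Nullable nonterminals: {B}.
ε ∉ L(G), so no ε-production is kept.

S ::= c | a | c E | a B; B ::= c a | A | a; E ::= a c; A ::= c c | c | c a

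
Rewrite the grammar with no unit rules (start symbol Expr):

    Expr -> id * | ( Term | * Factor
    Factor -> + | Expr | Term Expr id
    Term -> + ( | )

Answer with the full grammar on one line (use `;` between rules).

Unit pairs: Factor ⇒* {Expr}.
For each unit pair (A, B), copy every non-unit production of B to A, then drop all unit productions.

Expr -> id * | ( Term | * Factor; Factor -> + | Term Expr id | id * | ( Term | * Factor; Term -> + ( | )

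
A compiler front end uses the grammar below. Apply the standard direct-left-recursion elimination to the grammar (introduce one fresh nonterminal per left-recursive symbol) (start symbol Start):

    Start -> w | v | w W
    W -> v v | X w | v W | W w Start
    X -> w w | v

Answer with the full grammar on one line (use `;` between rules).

Directly left-recursive nonterminal: W.
For W: α = {w Start}, β = {v v, X w, v W}. Rewrite as W → β W1 and W1 → α W1 | ε.

Start -> w | v | w W; W -> v v W1 | X w W1 | v W W1; X -> w w | v; W1 -> w Start W1 | ε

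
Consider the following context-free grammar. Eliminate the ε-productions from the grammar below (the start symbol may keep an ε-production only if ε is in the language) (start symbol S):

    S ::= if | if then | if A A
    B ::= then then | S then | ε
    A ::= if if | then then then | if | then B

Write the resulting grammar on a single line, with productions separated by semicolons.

S ::= if | if then | if A A; B ::= then then | S then; A ::= if if | then then then | if | then B | then

Nullable set = {B}.
ε ∉ L(G), so no ε-production is kept.
Add the nullable-subset variants: A → then B gives then B | then.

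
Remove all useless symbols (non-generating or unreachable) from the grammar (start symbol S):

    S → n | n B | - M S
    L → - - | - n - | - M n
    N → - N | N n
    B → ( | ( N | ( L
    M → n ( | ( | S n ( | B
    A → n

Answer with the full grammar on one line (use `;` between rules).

S → n | n B | - M S; L → - - | - n - | - M n; B → ( | ( L; M → n ( | ( | S n ( | B

Generating nonterminals: {A, B, L, M, S}.
Reachable from S after that: {B, L, M, S}.
Removed useless symbols: {A, N} and every production mentioning them.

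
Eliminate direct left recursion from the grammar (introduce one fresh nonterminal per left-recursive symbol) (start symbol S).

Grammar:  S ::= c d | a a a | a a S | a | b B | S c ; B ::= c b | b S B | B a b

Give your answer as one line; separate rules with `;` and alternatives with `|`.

Directly left-recursive nonterminals: S, B.
For S: α = {c}, β = {c d, a a a, a a S, a, b B}. Rewrite as S → β S' and S' → α S' | ε.
For B: α = {a b}, β = {c b, b S B}. Rewrite as B → β B' and B' → α B' | ε.

S ::= c d S' | a a a S' | a a S S' | a S' | b B S'; B ::= c b B' | b S B B'; S' ::= c S' | ε; B' ::= a b B' | ε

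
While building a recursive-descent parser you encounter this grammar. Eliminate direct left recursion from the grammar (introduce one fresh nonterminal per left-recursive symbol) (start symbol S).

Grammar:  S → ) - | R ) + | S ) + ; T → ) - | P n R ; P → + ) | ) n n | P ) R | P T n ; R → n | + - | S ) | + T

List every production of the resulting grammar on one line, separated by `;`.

S, P are directly left-recursive.
For S: α = {) +}, β = {) -, R ) +}. Rewrite as S → β S' and S' → α S' | ε.
For P: α = {) R, T n}, β = {+ ), ) n n}. Rewrite as P → β P' and P' → α P' | ε.

S → ) - S' | R ) + S'; T → ) - | P n R; P → + ) P' | ) n n P'; R → n | + - | S ) | + T; S' → ) + S' | epsilon; P' → ) R P' | T n P' | epsilon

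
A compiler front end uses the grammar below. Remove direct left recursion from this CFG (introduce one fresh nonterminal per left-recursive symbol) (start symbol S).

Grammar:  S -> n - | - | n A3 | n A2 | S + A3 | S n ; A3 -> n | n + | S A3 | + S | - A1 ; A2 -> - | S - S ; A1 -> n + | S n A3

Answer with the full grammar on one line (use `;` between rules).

S -> n - S' | - S' | n A3 S' | n A2 S'; A3 -> n | n + | S A3 | + S | - A1; A2 -> - | S - S; A1 -> n + | S n A3; S' -> + A3 S' | n S' | epsilon

Directly left-recursive nonterminal: S.
For S: α = {+ A3, n}, β = {n -, -, n A3, n A2}. Rewrite as S → β S' and S' → α S' | ε.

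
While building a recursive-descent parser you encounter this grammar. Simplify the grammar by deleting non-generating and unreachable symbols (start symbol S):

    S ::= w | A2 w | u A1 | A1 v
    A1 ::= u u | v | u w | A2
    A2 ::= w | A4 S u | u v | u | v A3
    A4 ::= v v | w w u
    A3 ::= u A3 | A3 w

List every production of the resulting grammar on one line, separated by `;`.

Generating nonterminals: {A1, A2, A4, S}.
Reachable from S after that: {A1, A2, A4, S}.
Removed useless symbols: {A3} and every production mentioning them.

S ::= w | A2 w | u A1 | A1 v; A1 ::= u u | v | u w | A2; A2 ::= w | A4 S u | u v | u; A4 ::= v v | w w u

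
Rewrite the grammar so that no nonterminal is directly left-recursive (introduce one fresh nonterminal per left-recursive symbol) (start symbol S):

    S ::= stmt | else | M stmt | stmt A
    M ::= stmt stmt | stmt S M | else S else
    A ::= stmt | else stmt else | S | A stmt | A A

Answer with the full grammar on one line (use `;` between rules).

Directly left-recursive nonterminal: A.
For A: α = {stmt, A}, β = {stmt, else stmt else, S}. Rewrite as A → β A' and A' → α A' | ε.

S ::= stmt | else | M stmt | stmt A; M ::= stmt stmt | stmt S M | else S else; A ::= stmt A' | else stmt else A' | S A'; A' ::= stmt A' | A A' | ε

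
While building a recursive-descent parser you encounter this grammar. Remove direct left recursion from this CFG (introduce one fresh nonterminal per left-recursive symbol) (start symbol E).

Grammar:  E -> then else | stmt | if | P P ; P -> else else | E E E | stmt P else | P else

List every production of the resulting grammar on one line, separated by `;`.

E -> then else | stmt | if | P P; P -> else else P' | E E E P' | stmt P else P'; P' -> else P' | epsilon

P is directly left-recursive.
For P: α = {else}, β = {else else, E E E, stmt P else}. Rewrite as P → β P' and P' → α P' | ε.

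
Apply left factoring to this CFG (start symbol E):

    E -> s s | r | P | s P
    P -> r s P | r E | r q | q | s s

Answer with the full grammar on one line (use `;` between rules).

E has alternatives sharing prefix 's': factor to E → s E' with E' → s | P.
P has alternatives sharing prefix 'r': factor to P → r P' with P' → s P | E | q.

E -> r | P | s E'; P -> q | s s | r P'; E' -> s | P; P' -> s P | E | q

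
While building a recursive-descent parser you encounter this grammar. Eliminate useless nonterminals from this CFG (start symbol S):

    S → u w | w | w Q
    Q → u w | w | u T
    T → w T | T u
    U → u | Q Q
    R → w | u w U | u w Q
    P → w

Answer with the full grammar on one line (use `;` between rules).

S → u w | w | w Q; Q → u w | w

Generating nonterminals: {P, Q, R, S, U}.
Reachable from S after that: {Q, S}.
Removed useless symbols: {P, R, T, U} and every production mentioning them.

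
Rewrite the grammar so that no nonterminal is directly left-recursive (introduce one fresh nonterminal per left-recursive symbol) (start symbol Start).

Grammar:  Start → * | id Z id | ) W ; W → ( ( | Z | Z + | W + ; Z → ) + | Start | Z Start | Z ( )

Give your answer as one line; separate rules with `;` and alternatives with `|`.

Start → * | id Z id | ) W; W → ( ( W1 | Z W1 | Z + W1; Z → ) + Z1 | Start Z1; W1 → + W1 | ε; Z1 → Start Z1 | ( ) Z1 | ε

W, Z are directly left-recursive.
For W: α = {+}, β = {( (, Z, Z +}. Rewrite as W → β W1 and W1 → α W1 | ε.
For Z: α = {Start, ( )}, β = {) +, Start}. Rewrite as Z → β Z1 and Z1 → α Z1 | ε.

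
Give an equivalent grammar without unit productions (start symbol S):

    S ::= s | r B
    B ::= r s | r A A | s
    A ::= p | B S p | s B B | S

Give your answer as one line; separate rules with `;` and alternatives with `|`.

Unit pairs: A ⇒* {S}.
Replace each nonterminal's rules with the union of the non-unit rules of every nonterminal it unit-derives.

S ::= s | r B; B ::= r s | r A A | s; A ::= s | r B | p | B S p | s B B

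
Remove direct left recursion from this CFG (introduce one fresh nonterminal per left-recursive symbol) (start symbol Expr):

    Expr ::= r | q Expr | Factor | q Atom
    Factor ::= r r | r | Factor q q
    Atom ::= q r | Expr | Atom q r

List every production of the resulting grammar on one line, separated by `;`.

Directly left-recursive nonterminals: Factor, Atom.
For Factor: α = {q q}, β = {r r, r}. Rewrite as Factor → β Factor1 and Factor1 → α Factor1 | ε.
For Atom: α = {q r}, β = {q r, Expr}. Rewrite as Atom → β Atom1 and Atom1 → α Atom1 | ε.

Expr ::= r | q Expr | Factor | q Atom; Factor ::= r r Factor1 | r Factor1; Atom ::= q r Atom1 | Expr Atom1; Factor1 ::= q q Factor1 | ε; Atom1 ::= q r Atom1 | ε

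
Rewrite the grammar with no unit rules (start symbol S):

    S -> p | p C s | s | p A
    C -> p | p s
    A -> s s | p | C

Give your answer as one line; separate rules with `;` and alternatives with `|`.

Unit pairs: A ⇒* {C}.
For each unit pair (A, B), copy every non-unit production of B to A, then drop all unit productions.

S -> p | p C s | s | p A; C -> p | p s; A -> p | p s | s s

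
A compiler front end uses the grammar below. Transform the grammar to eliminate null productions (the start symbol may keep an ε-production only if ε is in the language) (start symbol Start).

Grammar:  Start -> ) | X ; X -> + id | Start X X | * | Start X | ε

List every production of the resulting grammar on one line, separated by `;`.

Nullable set = {Start, X}.
ε ∈ L(G) since Start is nullable, so keep Start → ε.
For each production, add variants omitting each subset of nullable occurrences: X → Start X X gives Start X X | Start X | Start | X X.

Start -> ) | X | ε; X -> + id | Start X X | Start X | Start | X X | *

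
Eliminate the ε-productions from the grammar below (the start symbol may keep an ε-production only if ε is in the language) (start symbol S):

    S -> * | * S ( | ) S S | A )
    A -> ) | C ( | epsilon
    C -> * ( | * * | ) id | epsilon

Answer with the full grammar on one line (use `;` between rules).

S -> * | * S ( | ) S S | A ) | ); A -> ) | C ( | (; C -> * ( | * * | ) id

The nullable symbols are {A, C}.
ε ∉ L(G), so no ε-production is kept.
For each production, add variants omitting each subset of nullable occurrences: S → A ) gives A ) | ). A → C ( gives C ( | (.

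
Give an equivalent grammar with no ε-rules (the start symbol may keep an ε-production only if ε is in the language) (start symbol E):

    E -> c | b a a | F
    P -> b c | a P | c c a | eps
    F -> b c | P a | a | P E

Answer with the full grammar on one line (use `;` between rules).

E -> c | b a a | F; P -> b c | a P | a | c c a; F -> b c | P a | a | P E | E

The nullable symbols are {P}.
ε ∉ L(G), so no ε-production is kept.
Expand every rule over subsets of its nullable positions: P → a P gives a P | a. F → P a gives P a | a. F → P E gives P E | E.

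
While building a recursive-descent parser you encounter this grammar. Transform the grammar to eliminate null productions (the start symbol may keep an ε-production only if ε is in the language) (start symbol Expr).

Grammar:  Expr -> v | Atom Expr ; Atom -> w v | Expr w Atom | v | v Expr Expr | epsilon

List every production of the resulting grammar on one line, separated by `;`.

Expr -> v | Atom Expr; Atom -> w v | Expr w Atom | Expr w | v | v Expr Expr

Nullable nonterminals: {Atom}.
ε ∉ L(G), so no ε-production is kept.
Expand every rule over subsets of its nullable positions: Atom → Expr w Atom gives Expr w Atom | Expr w.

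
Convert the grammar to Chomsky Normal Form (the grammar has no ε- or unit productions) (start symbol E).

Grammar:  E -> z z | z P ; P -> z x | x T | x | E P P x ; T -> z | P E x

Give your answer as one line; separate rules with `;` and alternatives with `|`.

E -> X1 X1 | X1 P; P -> X1 X2 | X2 T | x | E Y1; T -> z | P Y3; X1 -> z; X2 -> x; Y1 -> P Y2; Y2 -> P X2; Y3 -> E X2

Introduce a nonterminal for each terminal appearing in a rule of length ≥ 2: X1 → z, X2 → x.
Binarize each right-hand side of length ≥ 3 by chaining fresh nonterminals (Y1, Y2, …): affected rules were P → E P P X2; T → P E X2.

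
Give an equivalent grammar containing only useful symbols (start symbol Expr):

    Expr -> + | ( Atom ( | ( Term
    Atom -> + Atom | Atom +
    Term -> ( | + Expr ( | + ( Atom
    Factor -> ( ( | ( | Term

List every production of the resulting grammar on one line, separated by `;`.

Expr -> + | ( Term; Term -> ( | + Expr (

Generating nonterminals: {Expr, Factor, Term}.
Reachable from Expr after that: {Expr, Term}.
Removed useless symbols: {Atom, Factor} and every production mentioning them.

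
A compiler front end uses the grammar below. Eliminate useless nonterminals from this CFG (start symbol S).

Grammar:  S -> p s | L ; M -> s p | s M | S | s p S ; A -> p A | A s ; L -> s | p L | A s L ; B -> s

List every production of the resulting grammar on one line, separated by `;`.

Generating nonterminals: {B, L, M, S}.
Reachable from S after that: {L, S}.
Removed useless symbols: {A, B, M} and every production mentioning them.

S -> p s | L; L -> s | p L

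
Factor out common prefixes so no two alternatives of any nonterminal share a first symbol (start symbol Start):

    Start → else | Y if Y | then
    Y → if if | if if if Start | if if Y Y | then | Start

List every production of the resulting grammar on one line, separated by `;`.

Start → else | Y if Y | then; Y → then | Start | if if Y1; Y1 → epsilon | if Start | Y Y

Y has alternatives sharing prefix 'if if': factor to Y → if if Y1 with Y1 → ε | if Start | Y Y.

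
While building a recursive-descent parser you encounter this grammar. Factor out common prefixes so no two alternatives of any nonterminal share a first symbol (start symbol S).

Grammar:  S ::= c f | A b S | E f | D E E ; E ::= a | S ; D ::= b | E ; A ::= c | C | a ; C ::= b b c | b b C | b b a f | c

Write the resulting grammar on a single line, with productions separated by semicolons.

S ::= c f | A b S | E f | D E E; E ::= a | S; D ::= b | E; A ::= c | C | a; C ::= c | b b C'; C' ::= c | C | a f

C has alternatives sharing prefix 'b b': factor to C → b b C' with C' → c | C | a f.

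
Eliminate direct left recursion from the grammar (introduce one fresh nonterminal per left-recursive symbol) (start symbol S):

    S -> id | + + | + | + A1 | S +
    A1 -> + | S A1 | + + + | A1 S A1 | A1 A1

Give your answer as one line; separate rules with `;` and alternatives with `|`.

Left recursion appears on S, A1.
For S: α = {+}, β = {id, + +, +, + A1}. Rewrite as S → β S' and S' → α S' | ε.
For A1: α = {S A1, A1}, β = {+, S A1, + + +}. Rewrite as A1 → β A1' and A1' → α A1' | ε.

S -> id S' | + + S' | + S' | + A1 S'; A1 -> + A1' | S A1 A1' | + + + A1'; S' -> + S' | ε; A1' -> S A1 A1' | A1 A1' | ε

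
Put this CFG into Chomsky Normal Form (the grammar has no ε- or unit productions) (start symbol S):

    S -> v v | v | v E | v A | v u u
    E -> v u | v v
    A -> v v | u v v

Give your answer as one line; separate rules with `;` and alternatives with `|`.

S -> X1 X1 | v | X1 E | X1 A | X1 Y1; E -> X1 X2 | X1 X1; A -> X1 X1 | X2 Y2; X1 -> v; X2 -> u; Y1 -> X2 X2; Y2 -> X1 X1

Introduce a nonterminal for each terminal appearing in a rule of length ≥ 2: X1 → v, X2 → u.
Binarize each right-hand side of length ≥ 3 by chaining fresh nonterminals (Y1, Y2, …): affected rules were S → X1 X2 X2; A → X2 X1 X1.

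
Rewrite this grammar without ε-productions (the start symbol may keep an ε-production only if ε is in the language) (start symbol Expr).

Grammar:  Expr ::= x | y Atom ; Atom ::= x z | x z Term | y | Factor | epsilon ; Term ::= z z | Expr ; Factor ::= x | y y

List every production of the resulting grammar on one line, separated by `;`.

Nullable nonterminals: {Atom}.
ε ∉ L(G), so no ε-production is kept.
For each production, add variants omitting each subset of nullable occurrences: Expr → y Atom gives y Atom | y.

Expr ::= x | y Atom | y; Atom ::= x z | x z Term | y | Factor; Term ::= z z | Expr; Factor ::= x | y y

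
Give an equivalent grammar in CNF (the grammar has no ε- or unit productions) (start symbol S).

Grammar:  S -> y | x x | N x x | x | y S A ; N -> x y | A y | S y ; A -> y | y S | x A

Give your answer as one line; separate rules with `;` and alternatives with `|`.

S -> y | X1 X1 | N Y1 | x | X2 Y2; N -> X1 X2 | A X2 | S X2; A -> y | X2 S | X1 A; X1 -> x; X2 -> y; Y1 -> X1 X1; Y2 -> S A

Introduce a nonterminal for each terminal appearing in a rule of length ≥ 2: X1 → x, X2 → y.
Binarize each right-hand side of length ≥ 3 by chaining fresh nonterminals (Y1, Y2, …): affected rules were S → N X1 X1; S → X2 S A.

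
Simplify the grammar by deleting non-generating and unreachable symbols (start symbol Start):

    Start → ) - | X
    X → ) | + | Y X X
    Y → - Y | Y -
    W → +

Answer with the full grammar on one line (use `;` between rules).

Generating nonterminals: {Start, W, X}.
Reachable from Start after that: {Start, X}.
Removed useless symbols: {W, Y} and every production mentioning them.

Start → ) - | X; X → ) | +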